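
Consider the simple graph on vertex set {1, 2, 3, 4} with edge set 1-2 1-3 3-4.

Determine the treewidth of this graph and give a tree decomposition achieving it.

Each bag holds 2 vertices, so the decomposition has width 1, which upper-bounds the treewidth. G has an edge, so its treewidth is at least 1. Hence tw(G) = 1 exactly.

Treewidth 1.
One optimal decomposition is:
Bags: B1 = {1, 2}  B2 = {1, 3}  B3 = {3, 4}
Tree: B1–B2, B2–B3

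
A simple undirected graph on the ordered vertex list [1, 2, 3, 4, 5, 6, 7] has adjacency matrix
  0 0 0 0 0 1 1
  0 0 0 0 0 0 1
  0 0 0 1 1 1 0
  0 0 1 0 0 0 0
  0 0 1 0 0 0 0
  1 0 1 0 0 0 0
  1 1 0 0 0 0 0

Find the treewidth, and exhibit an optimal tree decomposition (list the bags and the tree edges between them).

Every bag has size at most 2, so the width is 2 − 1 = 1 and tw(G) ≤ 1. Any graph with an edge has treewidth ≥ 1, and G has the edge 3–6. The upper and lower bounds meet at 1, so that is the treewidth.

Treewidth 1.
One such decomposition:
Bags: B1 = {3, 6}  B2 = {1, 6}  B3 = {3, 5}  B4 = {1, 7}  B5 = {3, 4}  B6 = {2, 7}
Tree: B1–B2, B1–B3, B2–B4, B3–B5, B4–B6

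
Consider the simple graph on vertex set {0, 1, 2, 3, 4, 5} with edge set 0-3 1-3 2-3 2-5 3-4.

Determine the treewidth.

1

A width-1 tree decomposition is:
Bags: B1 = {2, 3}  B2 = {2, 5}  B3 = {1, 3}  B4 = {0, 3}  B5 = {3, 4}
Tree: B1–B2, B1–B3, B1–B4, B3–B5
Every bag has size at most 2, so the width is 2 − 1 = 1 and tw(G) ≤ 1. Any graph with an edge has treewidth ≥ 1, and G has the edge 2–3. The upper and lower bounds meet at 1, so that is the treewidth.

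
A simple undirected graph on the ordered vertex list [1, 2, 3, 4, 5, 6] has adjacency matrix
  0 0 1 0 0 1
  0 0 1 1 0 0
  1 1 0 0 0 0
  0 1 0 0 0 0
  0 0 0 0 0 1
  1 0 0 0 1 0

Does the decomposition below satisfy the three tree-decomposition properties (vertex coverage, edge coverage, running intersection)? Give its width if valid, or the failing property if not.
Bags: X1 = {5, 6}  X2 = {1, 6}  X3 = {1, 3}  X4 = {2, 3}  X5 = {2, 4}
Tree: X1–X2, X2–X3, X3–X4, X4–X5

Vertex coverage: the bags together contain {1, 2, 3, 4, 5, 6}, the full vertex set. Edge coverage: each edge of G has both endpoints in at least one bag. Running intersection: for every vertex, the bags containing it form a connected subtree. All three properties hold, so this is a valid tree decomposition of width max|bag| − 1 = 1, and hence tw(G) ≤ 1.

Yes; width 1.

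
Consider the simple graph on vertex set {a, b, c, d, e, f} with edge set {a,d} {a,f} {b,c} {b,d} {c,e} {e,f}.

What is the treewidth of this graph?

A width-2 tree decomposition is:
Bags: B1 = {a, e, f}  B2 = {a, d, e}  B3 = {b, d, e}  B4 = {b, c, e}
Tree: B1–B2, B2–B3, B3–B4
Every bag has size at most 3, so the width is 3 − 1 = 2 and tw(G) ≤ 2. Since e–f–a–d–b–c–e is a cycle in G, G is not acyclic. Forests are exactly the graphs of treewidth ≤ 1, so tw(G) ≥ 2. The upper and lower bounds meet at 2, so that is the treewidth.

2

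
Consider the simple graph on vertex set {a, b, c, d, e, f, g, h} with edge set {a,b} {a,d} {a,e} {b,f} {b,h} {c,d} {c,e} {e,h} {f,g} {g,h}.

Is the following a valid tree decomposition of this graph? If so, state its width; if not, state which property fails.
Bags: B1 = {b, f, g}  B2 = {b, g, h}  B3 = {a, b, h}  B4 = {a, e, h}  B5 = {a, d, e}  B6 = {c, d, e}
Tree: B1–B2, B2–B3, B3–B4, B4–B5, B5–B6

Checking the three conditions: (i) the bags cover all of {a, b, c, d, e, f, g, h}; (ii) for each edge, some bag contains both endpoints; (iii) the bags containing any fixed vertex form a subtree. All hold, so the decomposition is valid with width 3 − 1 = 2.

Yes; width 2.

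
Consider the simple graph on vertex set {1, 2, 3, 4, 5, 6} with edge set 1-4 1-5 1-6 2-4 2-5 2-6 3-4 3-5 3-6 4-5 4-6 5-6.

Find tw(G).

A width-3 tree decomposition is:
Bags: B1 = {1, 4, 5, 6}  B2 = {2, 4, 5, 6}  B3 = {3, 4, 5, 6}
Tree: B1–B2, B2–B3
Each bag holds 4 vertices, so the decomposition has width 3, which upper-bounds the treewidth. On the other hand G contains the 4-clique {1, 4, 5, 6}. A clique must lie in a single bag of any decomposition, so no decomposition can have width below 3. Hence tw(G) = 3 exactly.

3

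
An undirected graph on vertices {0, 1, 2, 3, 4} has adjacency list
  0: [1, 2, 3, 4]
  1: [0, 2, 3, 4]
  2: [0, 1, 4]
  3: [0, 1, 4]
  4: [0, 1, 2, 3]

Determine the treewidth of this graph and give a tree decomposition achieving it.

Every bag has size at most 4, so the width is 4 − 1 = 3 and tw(G) ≤ 3. For the lower bound, the 4 vertices {0, 1, 2, 4} are pairwise adjacent, and any tree decomposition puts a clique entirely inside one bag — forcing width ≥ 3. The upper and lower bounds meet at 3, so that is the treewidth.

Treewidth 3.
One optimal decomposition is:
Bags: B1 = {0, 1, 2, 4}  B2 = {0, 1, 3, 4}
Tree: B1–B2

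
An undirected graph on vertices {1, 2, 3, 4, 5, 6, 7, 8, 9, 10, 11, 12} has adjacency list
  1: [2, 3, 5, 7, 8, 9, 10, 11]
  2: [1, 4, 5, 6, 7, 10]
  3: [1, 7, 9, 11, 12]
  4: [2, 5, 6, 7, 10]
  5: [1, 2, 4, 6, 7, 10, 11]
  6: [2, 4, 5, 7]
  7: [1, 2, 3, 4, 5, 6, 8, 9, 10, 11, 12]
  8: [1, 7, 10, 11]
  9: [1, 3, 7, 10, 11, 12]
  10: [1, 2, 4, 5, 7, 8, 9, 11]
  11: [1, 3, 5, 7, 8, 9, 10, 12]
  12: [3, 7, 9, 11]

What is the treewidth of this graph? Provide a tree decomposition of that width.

Treewidth 4.
One optimal decomposition is:
Bags: B1 = {1, 5, 7, 10, 11}  B2 = {1, 2, 5, 7, 10}  B3 = {1, 7, 8, 10, 11}  B4 = {2, 4, 5, 7, 10}  B5 = {1, 7, 9, 10, 11}  B6 = {1, 3, 7, 9, 11}  B7 = {2, 4, 5, 6, 7}  B8 = {3, 7, 9, 11, 12}
Tree: B1–B2, B1–B3, B2–B4, B3–B5, B5–B6, B4–B7, B6–B8

Every bag has size at most 5, so the width is 5 − 1 = 4 and tw(G) ≤ 4. Conversely, {1, 2, 5, 7, 10} is a clique of size 5, and the vertices of any clique must share a bag in every tree decomposition; so some bag has ≥ 5 vertices and tw(G) ≥ 4. The upper and lower bounds meet at 4, so that is the treewidth.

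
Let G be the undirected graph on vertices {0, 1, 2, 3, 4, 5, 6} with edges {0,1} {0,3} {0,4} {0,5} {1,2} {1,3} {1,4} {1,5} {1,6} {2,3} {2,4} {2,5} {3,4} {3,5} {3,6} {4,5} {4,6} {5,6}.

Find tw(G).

4

A width-4 tree decomposition is:
Bags: B1 = {1, 2, 3, 4, 5}  B2 = {0, 1, 3, 4, 5}  B3 = {1, 3, 4, 5, 6}
Tree: B1–B2, B2–B3
Each bag holds 5 vertices, so the decomposition has width 4, which upper-bounds the treewidth. Conversely, {0, 1, 3, 4, 5} is a clique of size 5, and the vertices of any clique must share a bag in every tree decomposition; so some bag has ≥ 5 vertices and tw(G) ≥ 4. Therefore the treewidth is 4.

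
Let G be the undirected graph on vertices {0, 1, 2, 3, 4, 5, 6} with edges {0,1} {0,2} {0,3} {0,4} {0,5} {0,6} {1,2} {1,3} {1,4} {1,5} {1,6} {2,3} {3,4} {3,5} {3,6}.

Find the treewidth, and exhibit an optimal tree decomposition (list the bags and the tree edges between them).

Each bag holds 4 vertices, so the decomposition has width 3, which upper-bounds the treewidth. On the other hand G contains the 4-clique {0, 1, 2, 3}. A clique must lie in a single bag of any decomposition, so no decomposition can have width below 3. Hence tw(G) = 3 exactly.

Treewidth 3.
Bags: B1 = {0, 1, 3, 6}  B2 = {0, 1, 2, 3}  B3 = {0, 1, 3, 5}  B4 = {0, 1, 3, 4}
Tree: B1–B2, B2–B3, B3–B4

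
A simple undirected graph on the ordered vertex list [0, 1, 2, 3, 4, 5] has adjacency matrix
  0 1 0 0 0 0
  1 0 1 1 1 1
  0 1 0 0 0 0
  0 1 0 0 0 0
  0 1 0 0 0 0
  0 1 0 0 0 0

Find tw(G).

1

A width-1 tree decomposition is:
Bags: B1 = {1, 2}  B2 = {0, 1}  B3 = {1, 5}  B4 = {1, 4}  B5 = {1, 3}
Tree: B1–B2, B2–B3, B2–B4, B1–B5
Every bag has size at most 2, so the width is 2 − 1 = 1 and tw(G) ≤ 1. G has an edge, so its treewidth is at least 1. Combining the bounds, tw(G) = 1.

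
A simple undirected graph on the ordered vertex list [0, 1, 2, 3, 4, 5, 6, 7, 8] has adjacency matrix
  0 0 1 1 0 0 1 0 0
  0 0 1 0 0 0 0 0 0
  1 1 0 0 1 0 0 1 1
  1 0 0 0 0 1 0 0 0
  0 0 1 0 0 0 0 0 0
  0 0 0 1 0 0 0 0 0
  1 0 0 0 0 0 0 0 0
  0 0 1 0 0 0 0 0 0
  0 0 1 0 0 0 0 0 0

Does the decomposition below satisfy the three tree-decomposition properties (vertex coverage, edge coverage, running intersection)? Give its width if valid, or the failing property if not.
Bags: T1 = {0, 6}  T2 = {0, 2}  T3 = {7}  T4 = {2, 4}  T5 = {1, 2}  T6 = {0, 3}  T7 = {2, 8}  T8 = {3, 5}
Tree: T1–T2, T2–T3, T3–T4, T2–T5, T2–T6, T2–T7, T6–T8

No — edge (2,7) lies in no bag.

A tree decomposition must satisfy three properties: every vertex lies in some bag; for every edge, both endpoints lie together in some bag; and for every vertex, the bags containing it form a connected subtree. Here edge (2,7) lies in no bag, so the decomposition is invalid.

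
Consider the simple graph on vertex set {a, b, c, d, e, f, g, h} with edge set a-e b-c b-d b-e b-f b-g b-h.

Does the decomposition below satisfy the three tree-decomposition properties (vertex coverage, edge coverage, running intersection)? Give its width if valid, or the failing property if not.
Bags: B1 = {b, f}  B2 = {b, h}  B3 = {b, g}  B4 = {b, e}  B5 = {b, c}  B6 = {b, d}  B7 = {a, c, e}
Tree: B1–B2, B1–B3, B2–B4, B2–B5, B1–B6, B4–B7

A tree decomposition must satisfy three properties: every vertex lies in some bag; for every edge, both endpoints lie together in some bag; and for every vertex, the bags containing it form a connected subtree. Here bags containing vertex c are not connected in the tree, so the decomposition is invalid.

No — bags containing vertex c are not connected in the tree.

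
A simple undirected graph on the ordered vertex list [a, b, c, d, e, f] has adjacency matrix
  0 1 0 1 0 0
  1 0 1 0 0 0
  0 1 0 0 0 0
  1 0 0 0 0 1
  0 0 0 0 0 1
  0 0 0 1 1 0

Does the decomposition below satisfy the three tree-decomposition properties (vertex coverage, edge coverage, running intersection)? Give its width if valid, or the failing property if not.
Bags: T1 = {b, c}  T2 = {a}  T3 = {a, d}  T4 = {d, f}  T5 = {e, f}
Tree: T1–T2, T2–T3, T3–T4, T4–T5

A tree decomposition must satisfy three properties: every vertex lies in some bag; for every edge, both endpoints lie together in some bag; and for every vertex, the bags containing it form a connected subtree. Here edge (b,a) lies in no bag, so the decomposition is invalid.

No — edge (b,a) lies in no bag.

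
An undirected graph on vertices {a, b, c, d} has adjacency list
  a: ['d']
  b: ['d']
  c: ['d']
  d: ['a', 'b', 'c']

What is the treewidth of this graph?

1

A width-1 tree decomposition is:
Bags: B1 = {b, d}  B2 = {a, d}  B3 = {c, d}
Tree: B1–B2, B2–B3
The largest bag has 2 vertices, giving width 1; this decomposition certifies tw(G) ≤ 1. Since G has at least one edge (e.g. b–d), it is not an edgeless graph, so tw(G) ≥ 1. Therefore the treewidth is 1.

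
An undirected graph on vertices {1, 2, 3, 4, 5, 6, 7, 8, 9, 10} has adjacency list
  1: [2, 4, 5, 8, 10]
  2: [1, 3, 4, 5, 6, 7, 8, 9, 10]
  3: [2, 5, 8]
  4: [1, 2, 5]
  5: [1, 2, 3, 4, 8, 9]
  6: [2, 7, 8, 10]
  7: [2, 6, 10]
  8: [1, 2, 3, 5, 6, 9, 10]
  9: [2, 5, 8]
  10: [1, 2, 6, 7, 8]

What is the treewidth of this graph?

A width-3 tree decomposition is:
Bags: B1 = {1, 2, 5, 8}  B2 = {1, 2, 8, 10}  B3 = {2, 6, 8, 10}  B4 = {1, 2, 4, 5}  B5 = {2, 3, 5, 8}  B6 = {2, 6, 7, 10}  B7 = {2, 5, 8, 9}
Tree: B1–B2, B2–B3, B1–B4, B1–B5, B3–B6, B5–B7
The largest bag has 4 vertices, giving width 3; this decomposition certifies tw(G) ≤ 3. On the other hand G contains the 4-clique {1, 2, 8, 10}. A clique must lie in a single bag of any decomposition, so no decomposition can have width below 3. Therefore the treewidth is 3.

3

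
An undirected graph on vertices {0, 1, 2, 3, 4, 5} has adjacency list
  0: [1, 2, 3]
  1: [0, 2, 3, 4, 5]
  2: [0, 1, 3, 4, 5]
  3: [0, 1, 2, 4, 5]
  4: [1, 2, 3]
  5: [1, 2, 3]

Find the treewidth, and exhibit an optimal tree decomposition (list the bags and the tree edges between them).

Treewidth 3.
One optimal decomposition is:
Bags: B1 = {1, 2, 3, 4}  B2 = {1, 2, 3, 5}  B3 = {0, 1, 2, 3}
Tree: B1–B2, B2–B3

Each bag holds 4 vertices, so the decomposition has width 3, which upper-bounds the treewidth. On the other hand G contains the 4-clique {0, 1, 2, 3}. A clique must lie in a single bag of any decomposition, so no decomposition can have width below 3. The upper and lower bounds meet at 3, so that is the treewidth.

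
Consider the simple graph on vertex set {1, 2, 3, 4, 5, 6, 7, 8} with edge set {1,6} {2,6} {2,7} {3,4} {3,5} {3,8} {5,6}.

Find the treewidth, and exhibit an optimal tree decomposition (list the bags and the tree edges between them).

Every bag has size at most 2, so the width is 2 − 1 = 1 and tw(G) ≤ 1. Any graph with an edge has treewidth ≥ 1, and G has the edge 3–5. Hence tw(G) = 1 exactly.

Treewidth 1.
One optimal decomposition is:
Bags: B1 = {3, 5}  B2 = {3, 8}  B3 = {3, 4}  B4 = {5, 6}  B5 = {2, 6}  B6 = {2, 7}  B7 = {1, 6}
Tree: B1–B2, B2–B3, B1–B4, B4–B5, B5–B6, B5–B7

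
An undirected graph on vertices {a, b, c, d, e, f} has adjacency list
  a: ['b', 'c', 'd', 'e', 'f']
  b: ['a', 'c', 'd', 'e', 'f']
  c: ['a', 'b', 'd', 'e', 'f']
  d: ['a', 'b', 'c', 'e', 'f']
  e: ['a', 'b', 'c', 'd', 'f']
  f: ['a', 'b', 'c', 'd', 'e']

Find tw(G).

5

A width-5 tree decomposition is:
Bags: B1 = {a, b, c, d, e, f}
Tree: (single bag)
With just one bag of size 6, the width is 6 − 1 = 5, so tw(G) ≤ 5. On the other hand G contains the 6-clique {a, b, c, d, e, f}. A clique must lie in a single bag of any decomposition, so no decomposition can have width below 5. The upper and lower bounds meet at 5, so that is the treewidth.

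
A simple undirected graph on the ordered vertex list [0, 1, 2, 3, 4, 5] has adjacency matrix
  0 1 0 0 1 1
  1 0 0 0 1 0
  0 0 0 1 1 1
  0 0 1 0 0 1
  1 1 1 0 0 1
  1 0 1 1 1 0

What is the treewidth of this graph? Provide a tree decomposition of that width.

Treewidth 2.
One optimal decomposition is:
Bags: B1 = {0, 4, 5}  B2 = {2, 4, 5}  B3 = {0, 1, 4}  B4 = {2, 3, 5}
Tree: B1–B2, B1–B3, B2–B4

Each bag holds 3 vertices, so the decomposition has width 2, which upper-bounds the treewidth. Conversely, {2, 3, 5} is a clique of size 3, and the vertices of any clique must share a bag in every tree decomposition; so some bag has ≥ 3 vertices and tw(G) ≥ 2. Combining the bounds, tw(G) = 2.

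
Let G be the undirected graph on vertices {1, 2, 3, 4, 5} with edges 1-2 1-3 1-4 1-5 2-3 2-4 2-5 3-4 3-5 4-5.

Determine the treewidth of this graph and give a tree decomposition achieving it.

Treewidth 4.
One optimal decomposition is:
Bags: B1 = {1, 2, 3, 4, 5}
Tree: (single bag)

A single bag containing all 5 vertices is trivially a valid decomposition of width 4. For the lower bound, the 5 vertices {1, 2, 3, 4, 5} are pairwise adjacent, and any tree decomposition puts a clique entirely inside one bag — forcing width ≥ 4. The upper and lower bounds meet at 4, so that is the treewidth.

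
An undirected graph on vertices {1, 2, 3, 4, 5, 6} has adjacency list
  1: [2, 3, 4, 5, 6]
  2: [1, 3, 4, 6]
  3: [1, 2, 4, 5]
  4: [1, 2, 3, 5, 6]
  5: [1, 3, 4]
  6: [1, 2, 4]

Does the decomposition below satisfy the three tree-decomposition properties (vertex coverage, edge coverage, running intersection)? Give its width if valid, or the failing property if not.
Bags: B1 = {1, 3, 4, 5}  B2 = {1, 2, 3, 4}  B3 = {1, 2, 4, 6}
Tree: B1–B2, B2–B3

Yes; width 3.

Vertex coverage: the bags together contain {1, 2, 3, 4, 5, 6}, the full vertex set. Edge coverage: each edge of G has both endpoints in at least one bag. Running intersection: for every vertex, the bags containing it form a connected subtree. All three properties hold, so this is a valid tree decomposition of width max|bag| − 1 = 3, and hence tw(G) ≤ 3.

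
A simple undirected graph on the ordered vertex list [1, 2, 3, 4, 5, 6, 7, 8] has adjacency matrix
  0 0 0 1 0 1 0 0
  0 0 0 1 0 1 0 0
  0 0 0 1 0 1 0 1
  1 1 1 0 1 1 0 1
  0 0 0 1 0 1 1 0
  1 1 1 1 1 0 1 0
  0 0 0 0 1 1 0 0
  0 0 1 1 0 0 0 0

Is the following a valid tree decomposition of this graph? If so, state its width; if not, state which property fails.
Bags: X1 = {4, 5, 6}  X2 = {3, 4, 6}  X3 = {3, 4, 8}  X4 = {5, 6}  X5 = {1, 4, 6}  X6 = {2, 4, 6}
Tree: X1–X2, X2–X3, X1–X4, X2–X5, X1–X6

No — vertex 7 appears in no bag.

A tree decomposition must satisfy three properties: every vertex lies in some bag; for every edge, both endpoints lie together in some bag; and for every vertex, the bags containing it form a connected subtree. Here vertex 7 appears in no bag, so the decomposition is invalid.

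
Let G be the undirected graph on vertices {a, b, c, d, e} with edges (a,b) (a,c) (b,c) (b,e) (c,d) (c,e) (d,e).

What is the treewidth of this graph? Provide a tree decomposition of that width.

The largest bag has 3 vertices, giving width 2; this decomposition certifies tw(G) ≤ 2. On the other hand G contains the 3-clique {c, d, e}. A clique must lie in a single bag of any decomposition, so no decomposition can have width below 2. Combining the bounds, tw(G) = 2.

Treewidth 2.
One such decomposition:
Bags: B1 = {c, d, e}  B2 = {b, c, e}  B3 = {a, b, c}
Tree: B1–B2, B2–B3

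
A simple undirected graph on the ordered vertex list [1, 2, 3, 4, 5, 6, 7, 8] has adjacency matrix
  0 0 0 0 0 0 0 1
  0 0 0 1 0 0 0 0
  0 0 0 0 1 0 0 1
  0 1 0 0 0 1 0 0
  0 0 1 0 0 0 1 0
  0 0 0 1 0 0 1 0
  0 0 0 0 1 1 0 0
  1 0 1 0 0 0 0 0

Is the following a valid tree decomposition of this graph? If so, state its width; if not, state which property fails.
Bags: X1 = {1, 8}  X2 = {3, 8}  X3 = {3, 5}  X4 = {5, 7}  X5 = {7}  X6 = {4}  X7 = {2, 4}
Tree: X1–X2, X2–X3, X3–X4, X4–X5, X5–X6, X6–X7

A tree decomposition must satisfy three properties: every vertex lies in some bag; for every edge, both endpoints lie together in some bag; and for every vertex, the bags containing it form a connected subtree. Here vertex 6 appears in no bag, so the decomposition is invalid.

No — vertex 6 appears in no bag.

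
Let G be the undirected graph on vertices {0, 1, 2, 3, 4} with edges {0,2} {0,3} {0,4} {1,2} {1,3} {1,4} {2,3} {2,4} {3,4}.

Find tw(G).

A width-3 tree decomposition is:
Bags: B1 = {1, 2, 3, 4}  B2 = {0, 2, 3, 4}
Tree: B1–B2
Each bag holds 4 vertices, so the decomposition has width 3, which upper-bounds the treewidth. On the other hand G contains the 4-clique {0, 2, 3, 4}. A clique must lie in a single bag of any decomposition, so no decomposition can have width below 3. Combining the bounds, tw(G) = 3.

3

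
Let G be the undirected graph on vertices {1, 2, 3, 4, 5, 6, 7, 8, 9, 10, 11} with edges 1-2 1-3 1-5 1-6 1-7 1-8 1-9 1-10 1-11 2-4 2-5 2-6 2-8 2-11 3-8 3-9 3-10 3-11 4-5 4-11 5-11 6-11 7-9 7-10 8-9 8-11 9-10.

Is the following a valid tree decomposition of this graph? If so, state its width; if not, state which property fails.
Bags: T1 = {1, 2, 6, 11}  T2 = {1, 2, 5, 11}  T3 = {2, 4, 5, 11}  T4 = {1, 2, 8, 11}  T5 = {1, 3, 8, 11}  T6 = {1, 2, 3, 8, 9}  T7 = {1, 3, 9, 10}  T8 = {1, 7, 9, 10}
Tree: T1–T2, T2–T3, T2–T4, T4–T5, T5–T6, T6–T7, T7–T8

No — bags containing vertex 2 are not connected in the tree.

A tree decomposition must satisfy three properties: every vertex lies in some bag; for every edge, both endpoints lie together in some bag; and for every vertex, the bags containing it form a connected subtree. Here bags containing vertex 2 are not connected in the tree, so the decomposition is invalid.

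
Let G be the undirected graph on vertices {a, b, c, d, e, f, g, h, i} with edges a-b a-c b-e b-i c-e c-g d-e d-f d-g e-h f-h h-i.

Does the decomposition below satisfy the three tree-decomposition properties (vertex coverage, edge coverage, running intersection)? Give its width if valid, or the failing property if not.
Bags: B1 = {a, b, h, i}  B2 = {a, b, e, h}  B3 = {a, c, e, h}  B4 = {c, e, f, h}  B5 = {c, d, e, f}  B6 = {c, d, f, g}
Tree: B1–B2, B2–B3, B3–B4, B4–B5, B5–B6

Yes; width 3.

Every vertex of G appears in some bag (union = {a, b, c, d, e, f, g, h, i}); every edge is covered by a bag; and for each vertex v the set of bags containing v is connected in the bag tree. The decomposition is therefore valid. The largest bag has 4 vertices, so the width is 3.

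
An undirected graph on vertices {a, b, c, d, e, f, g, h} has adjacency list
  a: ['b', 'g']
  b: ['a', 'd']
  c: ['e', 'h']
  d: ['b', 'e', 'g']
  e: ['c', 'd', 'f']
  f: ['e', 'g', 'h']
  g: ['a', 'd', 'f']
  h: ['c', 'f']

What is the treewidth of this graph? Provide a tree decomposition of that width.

Treewidth 2.
Bags: B1 = {c, f, h}  B2 = {c, e, f}  B3 = {e, f, g}  B4 = {d, e, g}  B5 = {a, d, g}  B6 = {a, b, d}
Tree: B1–B2, B2–B3, B3–B4, B4–B5, B5–B6

The largest bag has 3 vertices, giving width 2; this decomposition certifies tw(G) ≤ 2. Since h–c–e–f–h is a cycle in G, G is not acyclic. Forests are exactly the graphs of treewidth ≤ 1, so tw(G) ≥ 2. Hence tw(G) = 2 exactly.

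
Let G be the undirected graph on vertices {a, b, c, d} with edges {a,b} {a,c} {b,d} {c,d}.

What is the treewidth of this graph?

2

A width-2 tree decomposition is:
Bags: B1 = {a, b, d}  B2 = {a, c, d}
Tree: B1–B2
Each bag holds 3 vertices, so the decomposition has width 2, which upper-bounds the treewidth. Since d–b–a–c–d is a cycle in G, G is not acyclic. Forests are exactly the graphs of treewidth ≤ 1, so tw(G) ≥ 2. Therefore the treewidth is 2.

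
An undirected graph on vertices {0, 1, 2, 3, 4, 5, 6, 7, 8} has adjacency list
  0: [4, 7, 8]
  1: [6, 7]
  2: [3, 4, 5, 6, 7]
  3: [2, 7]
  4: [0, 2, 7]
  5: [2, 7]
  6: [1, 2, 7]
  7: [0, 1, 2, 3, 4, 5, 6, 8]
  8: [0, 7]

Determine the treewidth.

2

A width-2 tree decomposition is:
Bags: B1 = {2, 4, 7}  B2 = {0, 4, 7}  B3 = {2, 6, 7}  B4 = {2, 3, 7}  B5 = {1, 6, 7}  B6 = {0, 7, 8}  B7 = {2, 5, 7}
Tree: B1–B2, B1–B3, B3–B4, B3–B5, B2–B6, B1–B7
The largest bag has 3 vertices, giving width 2; this decomposition certifies tw(G) ≤ 2. On the other hand G contains the 3-clique {0, 7, 8}. A clique must lie in a single bag of any decomposition, so no decomposition can have width below 2. Combining the bounds, tw(G) = 2.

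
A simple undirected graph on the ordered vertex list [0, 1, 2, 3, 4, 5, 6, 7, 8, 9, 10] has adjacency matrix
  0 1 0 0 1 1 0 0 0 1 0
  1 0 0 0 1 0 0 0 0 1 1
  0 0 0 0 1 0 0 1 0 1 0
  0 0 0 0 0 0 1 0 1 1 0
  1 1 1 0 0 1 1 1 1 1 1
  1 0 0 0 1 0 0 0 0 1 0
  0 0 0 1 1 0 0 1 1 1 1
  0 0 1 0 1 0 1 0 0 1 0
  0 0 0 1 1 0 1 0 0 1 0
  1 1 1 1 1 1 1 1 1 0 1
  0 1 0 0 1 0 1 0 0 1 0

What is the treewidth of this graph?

A width-3 tree decomposition is:
Bags: B1 = {4, 6, 9, 10}  B2 = {4, 6, 7, 9}  B3 = {1, 4, 9, 10}  B4 = {0, 1, 4, 9}  B5 = {4, 6, 8, 9}  B6 = {2, 4, 7, 9}  B7 = {0, 4, 5, 9}  B8 = {3, 6, 8, 9}
Tree: B1–B2, B1–B3, B3–B4, B2–B5, B2–B6, B4–B7, B5–B8
Each bag holds 4 vertices, so the decomposition has width 3, which upper-bounds the treewidth. Conversely, {3, 6, 8, 9} is a clique of size 4, and the vertices of any clique must share a bag in every tree decomposition; so some bag has ≥ 4 vertices and tw(G) ≥ 3. Therefore the treewidth is 3.

3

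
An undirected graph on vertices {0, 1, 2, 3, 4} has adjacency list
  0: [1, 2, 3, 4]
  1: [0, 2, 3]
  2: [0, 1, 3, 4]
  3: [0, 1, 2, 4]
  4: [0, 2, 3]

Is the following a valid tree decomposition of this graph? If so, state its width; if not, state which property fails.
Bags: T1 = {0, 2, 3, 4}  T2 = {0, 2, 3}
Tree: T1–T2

No — vertex 1 appears in no bag.

A tree decomposition must satisfy three properties: every vertex lies in some bag; for every edge, both endpoints lie together in some bag; and for every vertex, the bags containing it form a connected subtree. Here vertex 1 appears in no bag, so the decomposition is invalid.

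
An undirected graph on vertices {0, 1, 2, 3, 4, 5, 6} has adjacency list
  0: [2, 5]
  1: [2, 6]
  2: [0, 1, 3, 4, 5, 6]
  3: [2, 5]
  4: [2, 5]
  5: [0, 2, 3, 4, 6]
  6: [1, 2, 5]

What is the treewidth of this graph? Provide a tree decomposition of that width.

Treewidth 2.
One optimal decomposition is:
Bags: B1 = {1, 2, 6}  B2 = {2, 5, 6}  B3 = {2, 4, 5}  B4 = {2, 3, 5}  B5 = {0, 2, 5}
Tree: B1–B2, B2–B3, B3–B4, B3–B5

Each bag holds 3 vertices, so the decomposition has width 2, which upper-bounds the treewidth. For the lower bound, the 3 vertices {1, 2, 6} are pairwise adjacent, and any tree decomposition puts a clique entirely inside one bag — forcing width ≥ 2. Hence tw(G) = 2 exactly.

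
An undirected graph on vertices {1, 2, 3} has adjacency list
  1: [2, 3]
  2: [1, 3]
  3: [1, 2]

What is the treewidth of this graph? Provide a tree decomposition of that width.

Treewidth 2.
One such decomposition:
Bags: B1 = {1, 2, 3}
Tree: (single bag)

With just one bag of size 3, the width is 3 − 1 = 2, so tw(G) ≤ 2. Conversely, {1, 2, 3} is a clique of size 3, and the vertices of any clique must share a bag in every tree decomposition; so some bag has ≥ 3 vertices and tw(G) ≥ 2. Combining the bounds, tw(G) = 2.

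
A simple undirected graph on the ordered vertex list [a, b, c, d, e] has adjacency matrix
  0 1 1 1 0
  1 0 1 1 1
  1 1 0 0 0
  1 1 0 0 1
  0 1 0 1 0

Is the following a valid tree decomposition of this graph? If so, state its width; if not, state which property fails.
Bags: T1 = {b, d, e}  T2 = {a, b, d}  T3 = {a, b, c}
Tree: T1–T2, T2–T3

Every vertex of G appears in some bag (union = {a, b, c, d, e}); every edge is covered by a bag; and for each vertex v the set of bags containing v is connected in the bag tree. The decomposition is therefore valid. The largest bag has 3 vertices, so the width is 2.

Yes; width 2.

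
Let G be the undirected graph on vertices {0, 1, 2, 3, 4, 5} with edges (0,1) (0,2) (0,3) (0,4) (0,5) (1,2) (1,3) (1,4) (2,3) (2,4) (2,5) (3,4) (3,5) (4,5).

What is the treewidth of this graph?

4

A width-4 tree decomposition is:
Bags: B1 = {0, 2, 3, 4, 5}  B2 = {0, 1, 2, 3, 4}
Tree: B1–B2
Each bag holds 5 vertices, so the decomposition has width 4, which upper-bounds the treewidth. On the other hand G contains the 5-clique {0, 1, 2, 3, 4}. A clique must lie in a single bag of any decomposition, so no decomposition can have width below 4. Combining the bounds, tw(G) = 4.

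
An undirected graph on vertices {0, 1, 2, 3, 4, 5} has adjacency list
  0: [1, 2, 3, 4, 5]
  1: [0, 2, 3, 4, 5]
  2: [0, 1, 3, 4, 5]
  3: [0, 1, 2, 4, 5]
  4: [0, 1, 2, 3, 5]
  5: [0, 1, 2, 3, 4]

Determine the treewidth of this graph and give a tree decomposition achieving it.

Treewidth 5.
One optimal decomposition is:
Bags: B1 = {0, 1, 2, 3, 4, 5}
Tree: (single bag)

With just one bag of size 6, the width is 6 − 1 = 5, so tw(G) ≤ 5. For the lower bound, the 6 vertices {0, 1, 2, 3, 4, 5} are pairwise adjacent, and any tree decomposition puts a clique entirely inside one bag — forcing width ≥ 5. Therefore the treewidth is 5.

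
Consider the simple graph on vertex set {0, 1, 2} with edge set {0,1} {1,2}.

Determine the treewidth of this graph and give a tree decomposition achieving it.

The largest bag has 2 vertices, giving width 1; this decomposition certifies tw(G) ≤ 1. G has an edge, so its treewidth is at least 1. Hence tw(G) = 1 exactly.

Treewidth 1.
Bags: B1 = {1, 2}  B2 = {0, 1}
Tree: B1–B2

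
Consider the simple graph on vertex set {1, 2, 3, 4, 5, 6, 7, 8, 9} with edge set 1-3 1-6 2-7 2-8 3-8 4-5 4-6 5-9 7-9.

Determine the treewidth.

2

A width-2 tree decomposition is:
Bags: B1 = {5, 7, 9}  B2 = {2, 5, 7}  B3 = {2, 5, 8}  B4 = {3, 5, 8}  B5 = {1, 3, 5}  B6 = {1, 5, 6}  B7 = {4, 5, 6}
Tree: B1–B2, B2–B3, B3–B4, B4–B5, B5–B6, B6–B7
Every bag has size at most 3, so the width is 3 − 1 = 2 and tw(G) ≤ 2. The edges 5–9–7–2–8–3–1–6–4–5 form a cycle, so G is not a tree and its treewidth is at least 2. The upper and lower bounds meet at 2, so that is the treewidth.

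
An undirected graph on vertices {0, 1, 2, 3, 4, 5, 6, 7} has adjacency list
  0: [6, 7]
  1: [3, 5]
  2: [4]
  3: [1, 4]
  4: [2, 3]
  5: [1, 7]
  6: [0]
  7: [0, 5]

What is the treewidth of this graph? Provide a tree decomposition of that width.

Treewidth 1.
One optimal decomposition is:
Bags: B1 = {0, 6}  B2 = {0, 7}  B3 = {5, 7}  B4 = {1, 5}  B5 = {1, 3}  B6 = {3, 4}  B7 = {2, 4}
Tree: B1–B2, B2–B3, B3–B4, B4–B5, B5–B6, B6–B7

Every bag has size at most 2, so the width is 2 − 1 = 1 and tw(G) ≤ 1. Any graph with an edge has treewidth ≥ 1, and G has the edge 6–0. Combining the bounds, tw(G) = 1.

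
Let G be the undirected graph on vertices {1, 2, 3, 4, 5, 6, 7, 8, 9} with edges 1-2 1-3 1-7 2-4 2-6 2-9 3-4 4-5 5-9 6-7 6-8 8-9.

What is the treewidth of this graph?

A width-3 tree decomposition is:
Bags: B1 = {1, 3, 4, 5}  B2 = {1, 2, 4, 5}  B3 = {1, 2, 5, 9}  B4 = {1, 2, 7, 9}  B5 = {2, 6, 7, 9}  B6 = {6, 7, 8, 9}
Tree: B1–B2, B2–B3, B3–B4, B4–B5, B5–B6
Every bag has size at most 4, so the width is 4 − 1 = 3 and tw(G) ≤ 3. For the lower bound: the 4 vertex sets {3,4,5}, {1}, {2}, {6,7,8,9} are disjoint, each induces a connected subgraph, and every pair is joined by at least one edge of G. Contracting each set to a single vertex therefore yields K_{4} as a minor, and since treewidth is minor-monotone, tw(G) ≥ tw(K_{4}) = 3. Hence tw(G) = 3 exactly.

3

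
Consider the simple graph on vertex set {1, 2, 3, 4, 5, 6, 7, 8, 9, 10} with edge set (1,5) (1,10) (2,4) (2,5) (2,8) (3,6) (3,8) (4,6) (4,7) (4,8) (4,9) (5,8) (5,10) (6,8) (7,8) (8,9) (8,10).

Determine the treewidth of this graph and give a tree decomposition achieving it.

Every bag has size at most 3, so the width is 3 − 1 = 2 and tw(G) ≤ 2. Conversely, {5, 8, 10} is a clique of size 3, and the vertices of any clique must share a bag in every tree decomposition; so some bag has ≥ 3 vertices and tw(G) ≥ 2. Combining the bounds, tw(G) = 2.

Treewidth 2.
Bags: B1 = {4, 8, 9}  B2 = {2, 4, 8}  B3 = {2, 5, 8}  B4 = {5, 8, 10}  B5 = {4, 7, 8}  B6 = {4, 6, 8}  B7 = {3, 6, 8}  B8 = {1, 5, 10}
Tree: B1–B2, B2–B3, B3–B4, B1–B5, B2–B6, B6–B7, B4–B8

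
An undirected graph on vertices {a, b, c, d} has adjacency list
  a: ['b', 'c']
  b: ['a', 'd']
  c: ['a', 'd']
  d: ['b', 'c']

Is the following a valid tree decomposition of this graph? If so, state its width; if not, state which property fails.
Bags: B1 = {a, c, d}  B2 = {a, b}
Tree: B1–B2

No — edge (d,b) lies in no bag.

A tree decomposition must satisfy three properties: every vertex lies in some bag; for every edge, both endpoints lie together in some bag; and for every vertex, the bags containing it form a connected subtree. Here edge (d,b) lies in no bag, so the decomposition is invalid.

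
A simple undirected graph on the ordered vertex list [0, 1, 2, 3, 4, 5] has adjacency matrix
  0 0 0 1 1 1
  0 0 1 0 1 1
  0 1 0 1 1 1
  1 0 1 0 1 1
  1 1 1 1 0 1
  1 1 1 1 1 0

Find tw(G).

3

A width-3 tree decomposition is:
Bags: B1 = {0, 3, 4, 5}  B2 = {2, 3, 4, 5}  B3 = {1, 2, 4, 5}
Tree: B1–B2, B2–B3
The largest bag has 4 vertices, giving width 3; this decomposition certifies tw(G) ≤ 3. For the lower bound, the 4 vertices {0, 3, 4, 5} are pairwise adjacent, and any tree decomposition puts a clique entirely inside one bag — forcing width ≥ 3. The upper and lower bounds meet at 3, so that is the treewidth.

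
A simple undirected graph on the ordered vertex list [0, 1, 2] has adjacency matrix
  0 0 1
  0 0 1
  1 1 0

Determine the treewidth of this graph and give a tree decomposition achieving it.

Each bag holds 2 vertices, so the decomposition has width 1, which upper-bounds the treewidth. Since G has at least one edge (e.g. 2–0), it is not an edgeless graph, so tw(G) ≥ 1. The upper and lower bounds meet at 1, so that is the treewidth.

Treewidth 1.
One optimal decomposition is:
Bags: B1 = {0, 2}  B2 = {1, 2}
Tree: B1–B2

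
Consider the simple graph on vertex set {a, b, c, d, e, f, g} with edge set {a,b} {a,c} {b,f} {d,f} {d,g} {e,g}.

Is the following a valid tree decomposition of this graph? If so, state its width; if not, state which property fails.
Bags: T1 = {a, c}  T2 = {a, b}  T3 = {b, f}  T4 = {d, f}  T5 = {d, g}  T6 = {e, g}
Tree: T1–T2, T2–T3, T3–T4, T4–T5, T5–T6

Yes; width 1.

Checking the three conditions: (i) the bags cover all of {a, b, c, d, e, f, g}; (ii) for each edge, some bag contains both endpoints; (iii) the bags containing any fixed vertex form a subtree. All hold, so the decomposition is valid with width 2 − 1 = 1.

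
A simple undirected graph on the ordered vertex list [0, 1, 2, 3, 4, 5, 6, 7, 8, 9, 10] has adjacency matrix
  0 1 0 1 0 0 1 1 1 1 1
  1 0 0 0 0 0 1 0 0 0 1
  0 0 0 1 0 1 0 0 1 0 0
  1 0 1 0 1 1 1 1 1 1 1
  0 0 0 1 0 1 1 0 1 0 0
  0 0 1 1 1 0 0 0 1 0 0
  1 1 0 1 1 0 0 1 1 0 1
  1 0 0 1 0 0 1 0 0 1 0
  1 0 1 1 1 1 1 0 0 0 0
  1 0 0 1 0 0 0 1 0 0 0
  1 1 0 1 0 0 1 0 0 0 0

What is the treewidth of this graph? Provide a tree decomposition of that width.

Treewidth 3.
One optimal decomposition is:
Bags: B1 = {3, 4, 6, 8}  B2 = {0, 3, 6, 8}  B3 = {0, 3, 6, 10}  B4 = {0, 3, 6, 7}  B5 = {3, 4, 5, 8}  B6 = {2, 3, 5, 8}  B7 = {0, 3, 7, 9}  B8 = {0, 1, 6, 10}
Tree: B1–B2, B2–B3, B3–B4, B1–B5, B5–B6, B4–B7, B3–B8

The largest bag has 4 vertices, giving width 3; this decomposition certifies tw(G) ≤ 3. Conversely, {0, 1, 6, 10} is a clique of size 4, and the vertices of any clique must share a bag in every tree decomposition; so some bag has ≥ 4 vertices and tw(G) ≥ 3. Hence tw(G) = 3 exactly.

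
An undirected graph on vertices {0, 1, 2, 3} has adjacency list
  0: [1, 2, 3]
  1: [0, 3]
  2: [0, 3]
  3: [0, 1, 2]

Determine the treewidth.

2

A width-2 tree decomposition is:
Bags: B1 = {0, 2, 3}  B2 = {0, 1, 3}
Tree: B1–B2
Each bag holds 3 vertices, so the decomposition has width 2, which upper-bounds the treewidth. For the lower bound, the 3 vertices {0, 1, 3} are pairwise adjacent, and any tree decomposition puts a clique entirely inside one bag — forcing width ≥ 2. Combining the bounds, tw(G) = 2.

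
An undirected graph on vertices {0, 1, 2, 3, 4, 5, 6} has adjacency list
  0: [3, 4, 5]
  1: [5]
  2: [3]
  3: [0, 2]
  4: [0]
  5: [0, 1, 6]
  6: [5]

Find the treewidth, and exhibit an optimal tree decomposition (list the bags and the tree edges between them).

Treewidth 1.
One such decomposition:
Bags: B1 = {5, 6}  B2 = {0, 5}  B3 = {0, 3}  B4 = {0, 4}  B5 = {1, 5}  B6 = {2, 3}
Tree: B1–B2, B2–B3, B3–B4, B2–B5, B3–B6

Each bag holds 2 vertices, so the decomposition has width 1, which upper-bounds the treewidth. Since G has at least one edge (e.g. 5–6), it is not an edgeless graph, so tw(G) ≥ 1. The upper and lower bounds meet at 1, so that is the treewidth.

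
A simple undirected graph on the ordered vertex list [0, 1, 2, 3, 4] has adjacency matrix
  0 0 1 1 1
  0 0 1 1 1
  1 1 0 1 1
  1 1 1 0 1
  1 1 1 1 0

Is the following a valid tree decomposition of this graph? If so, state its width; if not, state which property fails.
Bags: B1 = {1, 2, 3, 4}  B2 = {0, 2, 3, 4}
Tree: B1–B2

Checking the three conditions: (i) the bags cover all of {0, 1, 2, 3, 4}; (ii) for each edge, some bag contains both endpoints; (iii) the bags containing any fixed vertex form a subtree. All hold, so the decomposition is valid with width 4 − 1 = 3.

Yes; width 3.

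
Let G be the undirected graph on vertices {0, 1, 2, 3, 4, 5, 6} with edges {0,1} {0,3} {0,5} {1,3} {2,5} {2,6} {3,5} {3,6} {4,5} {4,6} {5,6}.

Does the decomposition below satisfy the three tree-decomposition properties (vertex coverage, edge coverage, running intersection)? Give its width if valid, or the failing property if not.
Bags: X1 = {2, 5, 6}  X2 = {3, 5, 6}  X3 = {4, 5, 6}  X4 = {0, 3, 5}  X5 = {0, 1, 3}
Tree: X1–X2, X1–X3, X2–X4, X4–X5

Every vertex of G appears in some bag (union = {0, 1, 2, 3, 4, 5, 6}); every edge is covered by a bag; and for each vertex v the set of bags containing v is connected in the bag tree. The decomposition is therefore valid. The largest bag has 3 vertices, so the width is 2.

Yes; width 2.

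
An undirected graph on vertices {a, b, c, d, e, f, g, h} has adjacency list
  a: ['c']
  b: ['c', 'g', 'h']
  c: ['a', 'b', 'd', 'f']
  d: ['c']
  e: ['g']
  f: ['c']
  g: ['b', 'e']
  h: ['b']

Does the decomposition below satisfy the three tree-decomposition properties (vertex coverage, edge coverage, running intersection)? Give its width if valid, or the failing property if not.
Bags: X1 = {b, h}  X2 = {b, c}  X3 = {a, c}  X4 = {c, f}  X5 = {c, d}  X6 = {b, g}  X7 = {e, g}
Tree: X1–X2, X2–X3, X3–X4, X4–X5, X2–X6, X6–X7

Yes; width 1.

Every vertex of G appears in some bag (union = {a, b, c, d, e, f, g, h}); every edge is covered by a bag; and for each vertex v the set of bags containing v is connected in the bag tree. The decomposition is therefore valid. The largest bag has 2 vertices, so the width is 1.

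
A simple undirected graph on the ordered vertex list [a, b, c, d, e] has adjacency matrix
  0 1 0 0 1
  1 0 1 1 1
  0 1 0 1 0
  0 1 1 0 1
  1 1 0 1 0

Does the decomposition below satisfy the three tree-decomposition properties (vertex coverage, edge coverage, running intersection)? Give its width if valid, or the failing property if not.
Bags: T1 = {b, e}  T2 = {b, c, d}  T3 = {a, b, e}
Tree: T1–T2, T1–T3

A tree decomposition must satisfy three properties: every vertex lies in some bag; for every edge, both endpoints lie together in some bag; and for every vertex, the bags containing it form a connected subtree. Here edge (d,e) lies in no bag, so the decomposition is invalid.

No — edge (d,e) lies in no bag.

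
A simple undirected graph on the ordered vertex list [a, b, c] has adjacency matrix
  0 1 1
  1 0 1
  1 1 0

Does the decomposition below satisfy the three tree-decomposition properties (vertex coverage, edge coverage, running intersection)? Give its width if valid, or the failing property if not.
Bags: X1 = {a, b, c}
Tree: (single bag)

Checking the three conditions: (i) the bags cover all of {a, b, c}; (ii) for each edge, some bag contains both endpoints; (iii) the bags containing any fixed vertex form a subtree. All hold, so the decomposition is valid with width 3 − 1 = 2.

Yes; width 2.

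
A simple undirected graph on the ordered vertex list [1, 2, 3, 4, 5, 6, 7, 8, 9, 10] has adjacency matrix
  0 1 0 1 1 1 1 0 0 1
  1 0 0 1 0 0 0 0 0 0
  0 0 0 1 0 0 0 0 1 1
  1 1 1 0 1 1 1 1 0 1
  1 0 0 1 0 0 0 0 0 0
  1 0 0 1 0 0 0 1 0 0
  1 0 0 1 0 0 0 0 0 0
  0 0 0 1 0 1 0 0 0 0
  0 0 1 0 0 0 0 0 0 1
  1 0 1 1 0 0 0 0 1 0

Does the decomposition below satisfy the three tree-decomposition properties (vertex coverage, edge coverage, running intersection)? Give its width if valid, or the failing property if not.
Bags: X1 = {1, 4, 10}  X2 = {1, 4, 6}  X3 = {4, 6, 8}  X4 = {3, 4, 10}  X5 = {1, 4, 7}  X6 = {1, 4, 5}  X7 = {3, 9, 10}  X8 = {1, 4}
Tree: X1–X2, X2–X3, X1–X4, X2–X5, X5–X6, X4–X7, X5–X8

No — vertex 2 appears in no bag.

A tree decomposition must satisfy three properties: every vertex lies in some bag; for every edge, both endpoints lie together in some bag; and for every vertex, the bags containing it form a connected subtree. Here vertex 2 appears in no bag, so the decomposition is invalid.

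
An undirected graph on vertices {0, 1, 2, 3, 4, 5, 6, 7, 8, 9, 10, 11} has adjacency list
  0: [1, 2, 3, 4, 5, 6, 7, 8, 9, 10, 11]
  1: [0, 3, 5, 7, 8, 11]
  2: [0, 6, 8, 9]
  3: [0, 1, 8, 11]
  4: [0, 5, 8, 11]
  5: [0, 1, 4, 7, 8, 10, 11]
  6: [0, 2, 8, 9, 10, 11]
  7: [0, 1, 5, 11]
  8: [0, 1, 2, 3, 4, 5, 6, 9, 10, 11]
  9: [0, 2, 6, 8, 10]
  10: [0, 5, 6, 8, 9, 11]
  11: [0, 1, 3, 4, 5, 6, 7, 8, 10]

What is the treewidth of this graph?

A width-4 tree decomposition is:
Bags: B1 = {0, 1, 5, 8, 11}  B2 = {0, 5, 8, 10, 11}  B3 = {0, 1, 3, 8, 11}  B4 = {0, 4, 5, 8, 11}  B5 = {0, 6, 8, 10, 11}  B6 = {0, 6, 8, 9, 10}  B7 = {0, 1, 5, 7, 11}  B8 = {0, 2, 6, 8, 9}
Tree: B1–B2, B1–B3, B1–B4, B2–B5, B5–B6, B1–B7, B6–B8
Each bag holds 5 vertices, so the decomposition has width 4, which upper-bounds the treewidth. Conversely, {0, 2, 6, 8, 9} is a clique of size 5, and the vertices of any clique must share a bag in every tree decomposition; so some bag has ≥ 5 vertices and tw(G) ≥ 4. Therefore the treewidth is 4.

4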